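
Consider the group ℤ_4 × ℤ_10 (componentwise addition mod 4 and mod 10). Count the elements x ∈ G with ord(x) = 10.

An element (a,b) has order lcm(ord(a), ord(b)); count pairs with lcm equal to 10.
Enumerating gives 12 such elements.

12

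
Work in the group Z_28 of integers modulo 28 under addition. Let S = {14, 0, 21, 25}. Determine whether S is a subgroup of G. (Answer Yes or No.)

No

21 ∈ S but its inverse 7 ∉ S, so S is not a subgroup.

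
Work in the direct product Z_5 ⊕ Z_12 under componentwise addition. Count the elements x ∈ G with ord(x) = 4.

An element (a,b) has order lcm(ord(a), ord(b)); count pairs with lcm equal to 4.
Enumerating gives 2 such elements.

2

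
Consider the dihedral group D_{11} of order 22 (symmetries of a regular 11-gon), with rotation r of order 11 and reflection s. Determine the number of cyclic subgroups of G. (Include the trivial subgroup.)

13

Each element a generates a cyclic subgroup ⟨a⟩; distinct elements may generate the same one (a cyclic group of order d has φ(d) generators).
Cyclic subgroups by order — order 1: 1; order 2: 11; order 11: 1.
Total: 13.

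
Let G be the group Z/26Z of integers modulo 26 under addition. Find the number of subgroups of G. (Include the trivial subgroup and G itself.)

4

Subgroups of the cyclic group Z/26Z correspond bijectively to divisors of 26.
Divisors of 26: 1, 2, 13, 26.
So Z/26Z has 4 subgroups.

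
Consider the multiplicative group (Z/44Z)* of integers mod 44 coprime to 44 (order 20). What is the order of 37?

5

Compute successive powers of 37 mod 44: 37, 5, 9, 25, 1; 37^5 ≡ 1 (mod 44).
So |⟨37⟩| = 5.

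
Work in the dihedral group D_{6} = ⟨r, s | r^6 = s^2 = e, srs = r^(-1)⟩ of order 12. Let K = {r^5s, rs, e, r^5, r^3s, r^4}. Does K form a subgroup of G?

No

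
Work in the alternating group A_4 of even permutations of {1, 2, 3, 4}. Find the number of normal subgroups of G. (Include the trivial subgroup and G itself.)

G has 10 subgroups. Checking conjugation-invariance by order — order 1: 1/1 normal; order 2: 0/3 normal; order 3: 0/4 normal; order 4: 1/1 normal; order 12: 1/1 normal.
Total normal subgroups: 3.

3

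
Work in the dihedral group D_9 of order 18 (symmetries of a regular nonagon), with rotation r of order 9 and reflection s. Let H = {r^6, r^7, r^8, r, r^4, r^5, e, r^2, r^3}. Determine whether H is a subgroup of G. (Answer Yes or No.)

|H| = 9 divides |G| = 18, consistent with Lagrange.
H contains the identity, every element's inverse is in H, and H is closed under ·: it is a subgroup.
In fact H = ⟨r^4⟩.

Yes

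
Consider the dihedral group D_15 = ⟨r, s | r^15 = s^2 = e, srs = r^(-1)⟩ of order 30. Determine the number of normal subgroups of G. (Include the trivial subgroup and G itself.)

G has 28 subgroups. Checking conjugation-invariance by order — order 1: 1/1 normal; order 2: 0/15 normal; order 3: 1/1 normal; order 5: 1/1 normal; order 6: 0/5 normal; order 10: 0/3 normal; order 15: 1/1 normal; order 30: 1/1 normal.
Total normal subgroups: 5.

5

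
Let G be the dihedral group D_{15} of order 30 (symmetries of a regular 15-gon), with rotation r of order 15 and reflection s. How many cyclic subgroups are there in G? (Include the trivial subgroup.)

Group the elements of G by the cyclic subgroup they generate; each cyclic subgroup of order d accounts for φ(d) elements.
Cyclic subgroups by order — order 1: 1; order 2: 15; order 3: 1; order 5: 1; order 15: 1.
Total: 19.

19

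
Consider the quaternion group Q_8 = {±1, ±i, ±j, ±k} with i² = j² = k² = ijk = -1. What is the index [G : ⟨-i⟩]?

2

|⟨-i⟩| = 4 and |G| = 8.
By Lagrange, [G : H] = |G|/|H| = 8/4 = 2.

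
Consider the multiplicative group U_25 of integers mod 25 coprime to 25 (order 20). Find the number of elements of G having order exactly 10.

The elements of order 10 are: 4, 9, 14, 19.
That's 4.

4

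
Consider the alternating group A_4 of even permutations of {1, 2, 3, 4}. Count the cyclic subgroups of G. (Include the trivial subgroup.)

Each element a generates a cyclic subgroup ⟨a⟩; distinct elements may generate the same one (a cyclic group of order d has φ(d) generators).
Cyclic subgroups by order — order 1: 1; order 2: 3; order 3: 4.
Total: 8.

8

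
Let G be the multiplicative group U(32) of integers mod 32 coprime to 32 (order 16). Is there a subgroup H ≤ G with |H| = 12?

No

12 does not divide |G| = 16, so by Lagrange no subgroup of order 12 exists.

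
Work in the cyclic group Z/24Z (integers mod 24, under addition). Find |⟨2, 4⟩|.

12

|⟨2⟩| = 12 and |⟨4⟩| = 6, so |H| is a multiple of lcm(12, 6) = 12 and divides |G| = 24.
Closing under the operation: H = {0, 2, 4, 6, 8, 10, 12, 14, 16, 18, 20, 22}, so |H| = 12.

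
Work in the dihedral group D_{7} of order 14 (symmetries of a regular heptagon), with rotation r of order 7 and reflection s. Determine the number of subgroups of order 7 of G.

1

|G| = 14 and 7 | 14, so subgroups of order 7 are possible by Lagrange.
The subgroups of order 7 are: {e, r, r^2, r^3, r^4, r^5, r^6}.
So G has 1 subgroup of order 7.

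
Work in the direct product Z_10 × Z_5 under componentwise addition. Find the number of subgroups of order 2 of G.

|G| = 50 and 2 | 50, so subgroups of order 2 are possible by Lagrange.
The subgroups of order 2 are: {(0,0), (5,0)}.
So G has 1 subgroup of order 2.

1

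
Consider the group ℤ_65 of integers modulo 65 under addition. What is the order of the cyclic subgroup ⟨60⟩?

13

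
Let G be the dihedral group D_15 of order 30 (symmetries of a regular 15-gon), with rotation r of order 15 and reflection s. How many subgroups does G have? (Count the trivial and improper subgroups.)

28

|G| = 30, so by Lagrange every subgroup order divides 30. Divisors: 1, 2, 3, 5, 6, 10, 15, 30.
Subgroups by order — order 1: 1; order 2: 15; order 3: 1; order 5: 1; order 6: 5; order 10: 3; order 15: 1; order 30: 1.
Total: 1 + 15 + 1 + 1 + 5 + 3 + 1 + 1 = 28.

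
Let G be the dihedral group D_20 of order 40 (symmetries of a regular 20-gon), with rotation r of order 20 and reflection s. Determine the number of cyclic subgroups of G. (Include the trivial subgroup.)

26

Group the elements of G by the cyclic subgroup they generate; each cyclic subgroup of order d accounts for φ(d) elements.
Cyclic subgroups by order — order 1: 1; order 2: 21; order 4: 1; order 5: 1; order 10: 1; order 20: 1.
Total: 26.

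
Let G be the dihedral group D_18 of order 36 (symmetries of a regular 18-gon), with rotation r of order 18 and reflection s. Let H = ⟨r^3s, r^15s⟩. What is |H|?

|⟨r^3s⟩| = 2 and |⟨r^15s⟩| = 2, so |H| is a multiple of lcm(2, 2) = 2 and divides |G| = 36.
Closing under the operation: H = {e, r^6, r^12, r^3s, r^9s, r^15s}, so |H| = 6.

6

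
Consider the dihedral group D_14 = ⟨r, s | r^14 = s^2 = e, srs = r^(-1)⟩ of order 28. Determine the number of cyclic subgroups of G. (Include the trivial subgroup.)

18

A cyclic subgroup of order d is generated by each of its φ(d) elements of order d, so the cyclic subgroups of order d number (#elements of order d)/φ(d).
Cyclic subgroups by order — order 1: 1; order 2: 15; order 7: 1; order 14: 1.
Total: 18.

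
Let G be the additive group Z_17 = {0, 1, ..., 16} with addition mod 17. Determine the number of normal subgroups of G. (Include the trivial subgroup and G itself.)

2

G is abelian, so every subgroup is normal.
G has 2 subgroups in total, hence 2 normal subgroups.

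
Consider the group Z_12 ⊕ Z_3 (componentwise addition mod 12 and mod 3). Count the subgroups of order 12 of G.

4

|G| = 36 and 12 | 36, so subgroups of order 12 are possible by Lagrange.
The subgroups of order 12 are: {(0,0), (0,1), (0,2), (3,0), (3,1), (3,2), (6,0), (6,1), (6,2), (9,0), (9,1), (9,2)}; {(0,0), (1,0), (2,0), (3,0), (4,0), (5,0), (6,0), (7,0), (8,0), (9,0), (10,0), (11,0)}; {(0,0), (1,1), (2,2), (3,0), (4,1), (5,2), (6,0), (7,1), (8,2), (9,0), (10,1), (11,2)}; {(0,0), (1,2), (2,1), (3,0), (4,2), (5,1), (6,0), (7,2), (8,1), (9,0), (10,2), (11,1)}.
So G has 4 subgroups of order 12.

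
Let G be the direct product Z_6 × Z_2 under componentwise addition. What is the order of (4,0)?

3

The order of (4,0) in Z_6 × Z_2 is lcm(ord(4) in Z_6, ord(0) in Z_2).
ord(4) = 3 and ord(0) = 1, so |⟨(4,0)⟩| = lcm(3, 1) = 3.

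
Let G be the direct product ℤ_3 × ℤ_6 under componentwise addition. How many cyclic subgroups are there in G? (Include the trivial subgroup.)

10

Each element a generates a cyclic subgroup ⟨a⟩; distinct elements may generate the same one (a cyclic group of order d has φ(d) generators).
Cyclic subgroups by order — order 1: 1; order 2: 1; order 3: 4; order 6: 4.
Total: 10.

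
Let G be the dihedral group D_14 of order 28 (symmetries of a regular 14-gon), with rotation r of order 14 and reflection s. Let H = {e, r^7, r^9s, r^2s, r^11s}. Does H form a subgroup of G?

|H| = 5 does not divide |G| = 28, so by Lagrange H is not a subgroup.

No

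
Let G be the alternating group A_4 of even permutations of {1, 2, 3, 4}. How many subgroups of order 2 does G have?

|G| = 12 and 2 | 12, so subgroups of order 2 are possible by Lagrange.
The subgroups of order 2 are: {e, (1 2)(3 4)}; {e, (1 3)(2 4)}; {e, (1 4)(2 3)}.
So G has 3 subgroups of order 2.

3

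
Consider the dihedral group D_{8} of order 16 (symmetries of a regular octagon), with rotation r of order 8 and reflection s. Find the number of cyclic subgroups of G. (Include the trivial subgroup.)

Group the elements of G by the cyclic subgroup they generate; each cyclic subgroup of order d accounts for φ(d) elements.
Cyclic subgroups by order — order 1: 1; order 2: 9; order 4: 1; order 8: 1.
Total: 12.

12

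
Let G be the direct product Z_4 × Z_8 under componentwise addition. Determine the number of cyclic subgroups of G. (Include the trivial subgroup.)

14

A cyclic subgroup of order d is generated by each of its φ(d) elements of order d, so the cyclic subgroups of order d number (#elements of order d)/φ(d).
Cyclic subgroups by order — order 1: 1; order 2: 3; order 4: 6; order 8: 4.
Total: 14.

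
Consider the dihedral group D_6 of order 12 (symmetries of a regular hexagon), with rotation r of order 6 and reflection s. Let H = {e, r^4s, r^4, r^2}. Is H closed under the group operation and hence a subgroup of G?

Closure fails: r^4 · r^4s = r^2s ∉ H. So H is not a subgroup.

No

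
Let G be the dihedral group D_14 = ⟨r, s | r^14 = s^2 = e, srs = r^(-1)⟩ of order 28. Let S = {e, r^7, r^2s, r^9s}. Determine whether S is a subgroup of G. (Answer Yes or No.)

Yes

|S| = 4 divides |G| = 28, consistent with Lagrange.
S contains the identity, every element's inverse is in S, and S is closed under ·: it is a subgroup.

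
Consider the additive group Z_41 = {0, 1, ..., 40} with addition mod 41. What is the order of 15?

41

In Z_41, the order of an element a is n/gcd(a, n).
gcd(15, 41) = 1, so |⟨15⟩| = 41/1 = 41.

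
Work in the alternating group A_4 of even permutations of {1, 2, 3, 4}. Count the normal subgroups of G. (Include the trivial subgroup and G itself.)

3

G has 10 subgroups. Checking conjugation-invariance by order — order 1: 1/1 normal; order 2: 0/3 normal; order 3: 0/4 normal; order 4: 1/1 normal; order 12: 1/1 normal.
Total normal subgroups: 3.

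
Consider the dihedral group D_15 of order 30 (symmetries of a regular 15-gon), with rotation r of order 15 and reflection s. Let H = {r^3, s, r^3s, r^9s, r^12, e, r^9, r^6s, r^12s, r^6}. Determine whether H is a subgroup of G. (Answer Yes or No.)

Yes

|H| = 10 divides |G| = 30, consistent with Lagrange.
H contains the identity, every element's inverse is in H, and H is closed under ·: it is a subgroup.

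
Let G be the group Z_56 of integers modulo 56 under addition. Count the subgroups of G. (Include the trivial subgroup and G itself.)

8

A cyclic group of order 56 has exactly one subgroup for each divisor of 56.
Divisors of 56: 1, 2, 4, 7, 8, 14, 28, 56.
So Z_56 has 8 subgroups.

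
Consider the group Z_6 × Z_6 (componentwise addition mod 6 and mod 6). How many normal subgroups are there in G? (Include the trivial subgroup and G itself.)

30

G is abelian, so every subgroup is normal.
G has 30 subgroups in total, hence 30 normal subgroups.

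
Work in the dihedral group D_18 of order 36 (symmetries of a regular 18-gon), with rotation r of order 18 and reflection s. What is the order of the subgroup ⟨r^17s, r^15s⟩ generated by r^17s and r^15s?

18

|⟨r^17s⟩| = 2 and |⟨r^15s⟩| = 2, so |H| is a multiple of lcm(2, 2) = 2 and divides |G| = 36.
Closing under the operation: H = {e, r^2, r^4, r^6, r^8, r^10, r^12, r^14, r^16, rs, r^3s, r^5s, r^7s, r^9s, r^11s, r^13s, r^15s, r^17s}, so |H| = 18.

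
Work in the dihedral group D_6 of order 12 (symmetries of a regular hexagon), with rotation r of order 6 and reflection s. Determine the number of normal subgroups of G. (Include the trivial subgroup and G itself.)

7

G has 16 subgroups. Checking conjugation-invariance by order — order 1: 1/1 normal; order 2: 1/7 normal; order 3: 1/1 normal; order 4: 0/3 normal; order 6: 3/3 normal; order 12: 1/1 normal.
Total normal subgroups: 7.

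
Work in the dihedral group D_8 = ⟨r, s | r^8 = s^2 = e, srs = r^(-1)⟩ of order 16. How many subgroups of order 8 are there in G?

|G| = 16 and 8 | 16, so subgroups of order 8 are possible by Lagrange.
The subgroups of order 8 are: {e, r, r^2, r^3, r^4, r^5, r^6, r^7}; {e, r^2, r^4, r^6, s, r^2s, r^4s, r^6s}; {e, r^2, r^4, r^6, rs, r^3s, r^5s, r^7s}.
So G has 3 subgroups of order 8.

3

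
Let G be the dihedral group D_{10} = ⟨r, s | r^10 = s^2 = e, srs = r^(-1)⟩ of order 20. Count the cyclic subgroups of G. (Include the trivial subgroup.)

Group the elements of G by the cyclic subgroup they generate; each cyclic subgroup of order d accounts for φ(d) elements.
Cyclic subgroups by order — order 1: 1; order 2: 11; order 5: 1; order 10: 1.
Total: 14.

14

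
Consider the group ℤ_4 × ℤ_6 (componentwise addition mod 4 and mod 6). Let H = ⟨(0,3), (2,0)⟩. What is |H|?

|⟨(0,3)⟩| = 2 and |⟨(2,0)⟩| = 2, so |H| is a multiple of lcm(2, 2) = 2 and divides |G| = 24.
Closing under the operation: H = {(0,0), (0,3), (2,0), (2,3)}, so |H| = 4.

4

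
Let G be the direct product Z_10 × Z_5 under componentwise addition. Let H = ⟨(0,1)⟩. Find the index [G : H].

|⟨(0,1)⟩| = 5 and |G| = 50.
By Lagrange, [G : H] = |G|/|H| = 50/5 = 10.

10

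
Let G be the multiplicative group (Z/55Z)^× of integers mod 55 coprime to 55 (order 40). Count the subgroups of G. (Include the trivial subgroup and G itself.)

|G| = 40, so by Lagrange every subgroup order divides 40. Divisors: 1, 2, 4, 5, 8, 10, 20, 40.
Subgroups by order — order 1: 1; order 2: 3; order 4: 3; order 5: 1; order 8: 1; order 10: 3; order 20: 3; order 40: 1.
Total: 1 + 3 + 3 + 1 + 1 + 3 + 3 + 1 = 16.

16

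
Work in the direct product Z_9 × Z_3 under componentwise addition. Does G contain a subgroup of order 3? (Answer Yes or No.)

Yes

3 | 27. A subgroup of order 3 is {(0,0), (0,1), (0,2)}.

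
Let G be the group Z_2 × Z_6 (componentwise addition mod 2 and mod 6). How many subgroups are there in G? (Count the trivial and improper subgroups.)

10

|G| = 12, so by Lagrange every subgroup order divides 12. Divisors: 1, 2, 3, 4, 6, 12.
Subgroups by order — order 1: 1; order 2: 3; order 3: 1; order 4: 1; order 6: 3; order 12: 1.
Total: 1 + 3 + 1 + 1 + 3 + 1 = 10.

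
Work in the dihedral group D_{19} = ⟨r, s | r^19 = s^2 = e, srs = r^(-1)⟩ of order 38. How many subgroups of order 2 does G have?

|G| = 38 and 2 | 38, so subgroups of order 2 are possible by Lagrange.
The subgroups of order 2 are: {e, r^10s}; {e, r^11s}; {e, r^12s}; {e, r^13s}; … (19 in all).
So G has 19 subgroups of order 2.

19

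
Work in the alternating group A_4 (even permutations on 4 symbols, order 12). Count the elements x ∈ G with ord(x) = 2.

The elements of order 2 are: (1 2)(3 4), (1 3)(2 4), (1 4)(2 3).
That's 3.

3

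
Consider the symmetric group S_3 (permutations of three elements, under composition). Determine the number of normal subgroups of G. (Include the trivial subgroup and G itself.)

3

G has 6 subgroups. Checking conjugation-invariance by order — order 1: 1/1 normal; order 2: 0/3 normal; order 3: 1/1 normal; order 6: 1/1 normal.
Total normal subgroups: 3.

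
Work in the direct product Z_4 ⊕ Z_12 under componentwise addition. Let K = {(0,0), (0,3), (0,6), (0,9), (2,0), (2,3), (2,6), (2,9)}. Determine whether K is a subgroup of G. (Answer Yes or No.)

|K| = 8 divides |G| = 48, consistent with Lagrange.
K contains the identity, every element's inverse is in K, and K is closed under +: it is a subgroup.

Yes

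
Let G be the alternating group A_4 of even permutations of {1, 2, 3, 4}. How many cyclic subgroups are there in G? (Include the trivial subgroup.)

Each element a generates a cyclic subgroup ⟨a⟩; distinct elements may generate the same one (a cyclic group of order d has φ(d) generators).
Cyclic subgroups by order — order 1: 1; order 2: 3; order 3: 4.
Total: 8.

8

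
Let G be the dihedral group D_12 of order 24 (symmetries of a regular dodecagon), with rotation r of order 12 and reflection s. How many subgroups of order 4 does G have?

7

|G| = 24 and 4 | 24, so subgroups of order 4 are possible by Lagrange.
The subgroups of order 4 are: {e, r^6, r^4s, r^10s}; {e, r^6, r^5s, r^11s}; {e, r^6, r^2s, r^8s}; {e, r^3, r^6, r^9}; … (7 in all).
So G has 7 subgroups of order 4.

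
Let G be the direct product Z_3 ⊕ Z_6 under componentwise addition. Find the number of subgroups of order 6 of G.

4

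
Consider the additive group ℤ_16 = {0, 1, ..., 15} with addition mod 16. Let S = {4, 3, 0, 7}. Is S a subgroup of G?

No

3 ∈ S but its inverse 13 ∉ S, so S is not a subgroup.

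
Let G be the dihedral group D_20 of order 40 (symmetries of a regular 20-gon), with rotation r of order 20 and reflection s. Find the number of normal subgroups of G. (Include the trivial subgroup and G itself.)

9

G has 48 subgroups. Checking conjugation-invariance by order — order 1: 1/1 normal; order 2: 1/21 normal; order 4: 1/11 normal; order 5: 1/1 normal; order 8: 0/5 normal; order 10: 1/5 normal; order 20: 3/3 normal; order 40: 1/1 normal.
Total normal subgroups: 9.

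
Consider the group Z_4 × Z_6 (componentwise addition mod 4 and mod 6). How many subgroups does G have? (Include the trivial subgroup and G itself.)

16

|G| = 24, so by Lagrange every subgroup order divides 24. Divisors: 1, 2, 3, 4, 6, 8, 12, 24.
Subgroups by order — order 1: 1; order 2: 3; order 3: 1; order 4: 3; order 6: 3; order 8: 1; order 12: 3; order 24: 1.
Total: 1 + 3 + 1 + 3 + 3 + 1 + 3 + 1 = 16.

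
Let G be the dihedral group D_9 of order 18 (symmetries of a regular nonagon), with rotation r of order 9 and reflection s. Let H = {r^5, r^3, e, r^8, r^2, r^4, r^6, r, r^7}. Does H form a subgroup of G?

|H| = 9 divides |G| = 18, consistent with Lagrange.
H contains the identity, every element's inverse is in H, and H is closed under ·: it is a subgroup.
In fact H = ⟨r^4⟩.

Yes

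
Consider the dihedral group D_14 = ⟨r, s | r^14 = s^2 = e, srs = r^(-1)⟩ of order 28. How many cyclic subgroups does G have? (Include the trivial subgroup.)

18

A cyclic subgroup of order d is generated by each of its φ(d) elements of order d, so the cyclic subgroups of order d number (#elements of order d)/φ(d).
Cyclic subgroups by order — order 1: 1; order 2: 15; order 7: 1; order 14: 1.
Total: 18.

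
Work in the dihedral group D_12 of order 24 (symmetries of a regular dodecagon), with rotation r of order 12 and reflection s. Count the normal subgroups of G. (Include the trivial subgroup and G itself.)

9

G has 34 subgroups. Checking conjugation-invariance by order — order 1: 1/1 normal; order 2: 1/13 normal; order 3: 1/1 normal; order 4: 1/7 normal; order 6: 1/5 normal; order 8: 0/3 normal; order 12: 3/3 normal; order 24: 1/1 normal.
Total normal subgroups: 9.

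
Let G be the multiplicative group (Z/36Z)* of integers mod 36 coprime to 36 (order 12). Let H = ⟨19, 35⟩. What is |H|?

4

|⟨19⟩| = 2 and |⟨35⟩| = 2, so |H| is a multiple of lcm(2, 2) = 2 and divides |G| = 12.
Closing under the operation: H = {1, 17, 19, 35}, so |H| = 4.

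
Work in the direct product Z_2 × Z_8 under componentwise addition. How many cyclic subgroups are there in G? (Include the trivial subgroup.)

Each element a generates a cyclic subgroup ⟨a⟩; distinct elements may generate the same one (a cyclic group of order d has φ(d) generators).
Cyclic subgroups by order — order 1: 1; order 2: 3; order 4: 2; order 8: 2.
Total: 8.

8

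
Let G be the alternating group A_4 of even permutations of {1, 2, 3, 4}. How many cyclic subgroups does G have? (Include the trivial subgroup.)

8

Each element a generates a cyclic subgroup ⟨a⟩; distinct elements may generate the same one (a cyclic group of order d has φ(d) generators).
Cyclic subgroups by order — order 1: 1; order 2: 3; order 3: 4.
Total: 8.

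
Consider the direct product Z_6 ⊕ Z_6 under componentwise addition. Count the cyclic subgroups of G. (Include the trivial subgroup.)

20

Each element a generates a cyclic subgroup ⟨a⟩; distinct elements may generate the same one (a cyclic group of order d has φ(d) generators).
Cyclic subgroups by order — order 1: 1; order 2: 3; order 3: 4; order 6: 12.
Total: 20.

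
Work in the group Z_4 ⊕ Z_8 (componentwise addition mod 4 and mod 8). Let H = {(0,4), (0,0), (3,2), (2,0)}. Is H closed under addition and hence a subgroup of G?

(3,2) ∈ H but its inverse (1,6) ∉ H, so H is not a subgroup.

No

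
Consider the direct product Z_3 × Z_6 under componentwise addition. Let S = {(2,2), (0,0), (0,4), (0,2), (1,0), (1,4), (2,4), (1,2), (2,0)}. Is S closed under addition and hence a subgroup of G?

Yes

|S| = 9 divides |G| = 18, consistent with Lagrange.
S contains the identity, every element's inverse is in S, and S is closed under +: it is a subgroup.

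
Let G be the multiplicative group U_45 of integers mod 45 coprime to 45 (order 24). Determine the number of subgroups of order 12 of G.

|G| = 24 and 12 | 24, so subgroups of order 12 are possible by Lagrange.
The subgroups of order 12 are: {1, 4, 11, 14, 16, 19, 26, 29, 31, 34, 41, 44}; {1, 4, 7, 13, 16, 19, 22, 28, 31, 34, 37, 43}; {1, 2, 4, 8, 16, 17, 19, 23, 31, 32, 34, 38}.
So G has 3 subgroups of order 12.

3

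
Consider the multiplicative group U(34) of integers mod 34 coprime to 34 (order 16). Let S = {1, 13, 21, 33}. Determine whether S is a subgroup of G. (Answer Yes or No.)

|S| = 4 divides |G| = 16, consistent with Lagrange.
S contains the identity, every element's inverse is in S, and S is closed under ·: it is a subgroup.
In fact S = ⟨21⟩.

Yes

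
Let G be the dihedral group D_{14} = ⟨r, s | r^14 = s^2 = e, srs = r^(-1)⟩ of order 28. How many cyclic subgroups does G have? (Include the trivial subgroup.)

18

Group the elements of G by the cyclic subgroup they generate; each cyclic subgroup of order d accounts for φ(d) elements.
Cyclic subgroups by order — order 1: 1; order 2: 15; order 7: 1; order 14: 1.
Total: 18.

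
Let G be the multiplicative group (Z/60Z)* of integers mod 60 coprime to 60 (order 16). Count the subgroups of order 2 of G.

|G| = 16 and 2 | 16, so subgroups of order 2 are possible by Lagrange.
The subgroups of order 2 are: {1, 11}; {1, 19}; {1, 29}; {1, 31}; … (7 in all).
So G has 7 subgroups of order 2.

7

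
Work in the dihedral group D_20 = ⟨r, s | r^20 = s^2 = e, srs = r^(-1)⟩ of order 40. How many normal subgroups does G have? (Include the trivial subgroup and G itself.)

9

G has 48 subgroups. Checking conjugation-invariance by order — order 1: 1/1 normal; order 2: 1/21 normal; order 4: 1/11 normal; order 5: 1/1 normal; order 8: 0/5 normal; order 10: 1/5 normal; order 20: 3/3 normal; order 40: 1/1 normal.
Total normal subgroups: 9.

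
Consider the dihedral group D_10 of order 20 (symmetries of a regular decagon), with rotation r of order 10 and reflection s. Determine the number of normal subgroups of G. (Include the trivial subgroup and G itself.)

G has 22 subgroups. Checking conjugation-invariance by order — order 1: 1/1 normal; order 2: 1/11 normal; order 4: 0/5 normal; order 5: 1/1 normal; order 10: 3/3 normal; order 20: 1/1 normal.
Total normal subgroups: 7.

7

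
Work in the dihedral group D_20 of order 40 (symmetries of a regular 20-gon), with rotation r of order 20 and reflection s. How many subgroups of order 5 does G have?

1

|G| = 40 and 5 | 40, so subgroups of order 5 are possible by Lagrange.
The subgroups of order 5 are: {e, r^4, r^8, r^12, r^16}.
So G has 1 subgroup of order 5.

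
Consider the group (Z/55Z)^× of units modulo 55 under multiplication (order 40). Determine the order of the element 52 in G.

20

Compute successive powers of 52 mod 55: 52, 9, 28, 26, 32, 14, 13, 16, …; 52^20 ≡ 1 (mod 55).
So |⟨52⟩| = 20.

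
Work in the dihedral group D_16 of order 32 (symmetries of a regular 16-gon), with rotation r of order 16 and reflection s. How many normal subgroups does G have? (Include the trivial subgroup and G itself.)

G has 36 subgroups. Checking conjugation-invariance by order — order 1: 1/1 normal; order 2: 1/17 normal; order 4: 1/9 normal; order 8: 1/5 normal; order 16: 3/3 normal; order 32: 1/1 normal.
Total normal subgroups: 8.

8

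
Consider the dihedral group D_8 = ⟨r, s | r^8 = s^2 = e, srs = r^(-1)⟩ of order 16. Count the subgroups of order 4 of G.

5

|G| = 16 and 4 | 16, so subgroups of order 4 are possible by Lagrange.
The subgroups of order 4 are: {e, r^2, r^4, r^6}; {e, r^4, r^2s, r^6s}; {e, r^4, r^3s, r^7s}; {e, r^4, s, r^4s}; … (5 in all).
So G has 5 subgroups of order 4.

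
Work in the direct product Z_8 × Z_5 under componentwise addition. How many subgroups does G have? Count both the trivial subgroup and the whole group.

8

|G| = 40, so by Lagrange every subgroup order divides 40. Divisors: 1, 2, 4, 5, 8, 10, 20, 40.
Subgroups by order — order 1: 1; order 2: 1; order 4: 1; order 5: 1; order 8: 1; order 10: 1; order 20: 1; order 40: 1.
Total: 1 + 1 + 1 + 1 + 1 + 1 + 1 + 1 = 8.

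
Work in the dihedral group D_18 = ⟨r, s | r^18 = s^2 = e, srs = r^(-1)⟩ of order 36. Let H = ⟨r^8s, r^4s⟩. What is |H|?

|⟨r^8s⟩| = 2 and |⟨r^4s⟩| = 2, so |H| is a multiple of lcm(2, 2) = 2 and divides |G| = 36.
Closing under the operation: H = {e, r^2, r^4, r^6, r^8, r^10, r^12, r^14, r^16, s, r^2s, r^4s, r^6s, r^8s, r^10s, r^12s, r^14s, r^16s}, so |H| = 18.

18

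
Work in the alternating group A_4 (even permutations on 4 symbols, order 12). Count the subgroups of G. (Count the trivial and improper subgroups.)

|G| = 12, so by Lagrange every subgroup order divides 12. Divisors: 1, 2, 3, 4, 6, 12.
Subgroups by order — order 1: 1; order 2: 3; order 3: 4; order 4: 1; order 6: 0; order 12: 1.
Total: 1 + 3 + 4 + 1 + 0 + 1 = 10.

10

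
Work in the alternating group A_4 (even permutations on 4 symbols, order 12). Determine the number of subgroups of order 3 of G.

|G| = 12 and 3 | 12, so subgroups of order 3 are possible by Lagrange.
The subgroups of order 3 are: {e, (1 2 3), (1 3 2)}; {e, (1 2 4), (1 4 2)}; {e, (1 3 4), (1 4 3)}; {e, (2 3 4), (2 4 3)}.
So G has 4 subgroups of order 3.

4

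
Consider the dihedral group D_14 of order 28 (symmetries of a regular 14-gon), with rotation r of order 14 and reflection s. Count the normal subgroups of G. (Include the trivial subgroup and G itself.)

7

G has 28 subgroups. Checking conjugation-invariance by order — order 1: 1/1 normal; order 2: 1/15 normal; order 4: 0/7 normal; order 7: 1/1 normal; order 14: 3/3 normal; order 28: 1/1 normal.
Total normal subgroups: 7.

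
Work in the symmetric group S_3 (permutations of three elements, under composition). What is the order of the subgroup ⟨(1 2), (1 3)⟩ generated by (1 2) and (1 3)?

6

|⟨(1 2)⟩| = 2 and |⟨(1 3)⟩| = 2, so |H| is a multiple of lcm(2, 2) = 2 and divides |G| = 6.
Closing {(1 2), (1 3)} under the group operation gives all of G, so |H| = 6.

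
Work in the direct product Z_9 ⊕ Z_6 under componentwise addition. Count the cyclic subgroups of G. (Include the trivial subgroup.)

Group the elements of G by the cyclic subgroup they generate; each cyclic subgroup of order d accounts for φ(d) elements.
Cyclic subgroups by order — order 1: 1; order 2: 1; order 3: 4; order 6: 4; order 9: 3; order 18: 3.
Total: 16.

16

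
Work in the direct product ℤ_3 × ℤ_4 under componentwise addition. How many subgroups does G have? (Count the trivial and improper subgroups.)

6

|G| = 12, so by Lagrange every subgroup order divides 12. Divisors: 1, 2, 3, 4, 6, 12.
Subgroups by order — order 1: 1; order 2: 1; order 3: 1; order 4: 1; order 6: 1; order 12: 1.
Total: 1 + 1 + 1 + 1 + 1 + 1 = 6.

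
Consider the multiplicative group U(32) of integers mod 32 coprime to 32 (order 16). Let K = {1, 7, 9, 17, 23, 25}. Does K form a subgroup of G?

|K| = 6 does not divide |G| = 16, so by Lagrange K is not a subgroup.

No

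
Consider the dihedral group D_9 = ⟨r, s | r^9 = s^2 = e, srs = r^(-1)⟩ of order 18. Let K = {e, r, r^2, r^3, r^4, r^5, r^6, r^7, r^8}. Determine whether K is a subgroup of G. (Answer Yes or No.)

|K| = 9 divides |G| = 18, consistent with Lagrange.
K contains the identity, every element's inverse is in K, and K is closed under ·: it is a subgroup.
In fact K = ⟨r^4⟩.

Yes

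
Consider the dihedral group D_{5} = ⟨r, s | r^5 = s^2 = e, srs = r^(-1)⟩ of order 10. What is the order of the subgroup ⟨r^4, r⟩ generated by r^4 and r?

|⟨r^4⟩| = 5 and |⟨r⟩| = 5, so |H| is a multiple of lcm(5, 5) = 5 and divides |G| = 10.
Closing under the operation: H = {e, r, r^2, r^3, r^4}, so |H| = 5.

5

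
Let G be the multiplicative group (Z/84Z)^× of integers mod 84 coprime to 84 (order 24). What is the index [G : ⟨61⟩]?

|⟨61⟩| = 6 and |G| = 24.
By Lagrange, [G : H] = |G|/|H| = 24/6 = 4.

4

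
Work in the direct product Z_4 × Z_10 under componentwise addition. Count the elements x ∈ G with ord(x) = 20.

An element (a,b) has order lcm(ord(a), ord(b)); count pairs with lcm equal to 20.
Enumerating gives 16 such elements.

16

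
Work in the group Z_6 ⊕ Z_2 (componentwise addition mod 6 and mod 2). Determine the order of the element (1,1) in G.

The order of (1,1) in Z_6 × Z_2 is lcm(ord(1) in Z_6, ord(1) in Z_2).
ord(1) = 6 and ord(1) = 2, so |⟨(1,1)⟩| = lcm(6, 2) = 6.

6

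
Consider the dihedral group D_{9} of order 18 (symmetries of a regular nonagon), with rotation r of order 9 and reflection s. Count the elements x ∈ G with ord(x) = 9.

6

The elements of order 9 are: r, r^2, r^4, r^5, r^7, r^8.
That's 6.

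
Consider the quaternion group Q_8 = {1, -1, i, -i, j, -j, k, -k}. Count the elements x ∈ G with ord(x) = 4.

6

The elements of order 4 are: i, -i, j, -j, k, -k.
That's 6.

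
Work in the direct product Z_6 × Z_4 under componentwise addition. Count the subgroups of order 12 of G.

3

|G| = 24 and 12 | 24, so subgroups of order 12 are possible by Lagrange.
The subgroups of order 12 are: {(0,0), (0,1), (0,2), (0,3), (2,0), (2,1), (2,2), (2,3), (4,0), (4,1), (4,2), (4,3)}; {(0,0), (0,2), (1,0), (1,2), (2,0), (2,2), (3,0), (3,2), (4,0), (4,2), (5,0), (5,2)}; {(0,0), (0,2), (1,1), (1,3), (2,0), (2,2), (3,1), (3,3), (4,0), (4,2), (5,1), (5,3)}.
So G has 3 subgroups of order 12.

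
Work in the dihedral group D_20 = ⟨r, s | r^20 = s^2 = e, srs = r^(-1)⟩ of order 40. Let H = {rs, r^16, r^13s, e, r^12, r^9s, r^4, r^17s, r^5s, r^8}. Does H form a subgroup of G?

|H| = 10 divides |G| = 40, consistent with Lagrange.
H contains the identity, every element's inverse is in H, and H is closed under ·: it is a subgroup.

Yes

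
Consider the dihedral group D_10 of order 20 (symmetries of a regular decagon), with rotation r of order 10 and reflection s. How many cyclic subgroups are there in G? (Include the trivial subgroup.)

Each element a generates a cyclic subgroup ⟨a⟩; distinct elements may generate the same one (a cyclic group of order d has φ(d) generators).
Cyclic subgroups by order — order 1: 1; order 2: 11; order 5: 1; order 10: 1.
Total: 14.

14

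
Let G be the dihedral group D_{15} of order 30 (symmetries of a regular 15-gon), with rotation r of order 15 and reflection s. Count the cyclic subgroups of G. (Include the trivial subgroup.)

19

Group the elements of G by the cyclic subgroup they generate; each cyclic subgroup of order d accounts for φ(d) elements.
Cyclic subgroups by order — order 1: 1; order 2: 15; order 3: 1; order 5: 1; order 15: 1.
Total: 19.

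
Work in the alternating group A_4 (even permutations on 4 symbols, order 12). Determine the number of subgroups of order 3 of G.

|G| = 12 and 3 | 12, so subgroups of order 3 are possible by Lagrange.
The subgroups of order 3 are: {e, (1 2 3), (1 3 2)}; {e, (1 2 4), (1 4 2)}; {e, (1 3 4), (1 4 3)}; {e, (2 3 4), (2 4 3)}.
So G has 4 subgroups of order 3.

4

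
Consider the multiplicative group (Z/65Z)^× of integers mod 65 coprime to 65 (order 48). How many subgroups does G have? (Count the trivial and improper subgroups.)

30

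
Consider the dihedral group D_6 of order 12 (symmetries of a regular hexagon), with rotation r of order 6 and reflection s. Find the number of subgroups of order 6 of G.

3

|G| = 12 and 6 | 12, so subgroups of order 6 are possible by Lagrange.
The subgroups of order 6 are: {e, r, r^2, r^3, r^4, r^5}; {e, r^2, r^4, s, r^2s, r^4s}; {e, r^2, r^4, rs, r^3s, r^5s}.
So G has 3 subgroups of order 6.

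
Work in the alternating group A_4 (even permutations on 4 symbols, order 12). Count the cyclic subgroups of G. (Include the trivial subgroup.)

8

A cyclic subgroup of order d is generated by each of its φ(d) elements of order d, so the cyclic subgroups of order d number (#elements of order d)/φ(d).
Cyclic subgroups by order — order 1: 1; order 2: 3; order 3: 4.
Total: 8.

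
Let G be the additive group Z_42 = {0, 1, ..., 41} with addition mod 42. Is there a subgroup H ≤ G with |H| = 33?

33 does not divide |G| = 42, so by Lagrange no subgroup of order 33 exists.

No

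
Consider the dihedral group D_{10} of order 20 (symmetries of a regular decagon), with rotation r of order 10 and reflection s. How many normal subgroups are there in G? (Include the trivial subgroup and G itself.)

7

G has 22 subgroups. Checking conjugation-invariance by order — order 1: 1/1 normal; order 2: 1/11 normal; order 4: 0/5 normal; order 5: 1/1 normal; order 10: 3/3 normal; order 20: 1/1 normal.
Total normal subgroups: 7.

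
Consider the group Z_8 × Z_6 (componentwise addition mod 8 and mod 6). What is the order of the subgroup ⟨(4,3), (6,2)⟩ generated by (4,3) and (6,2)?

|⟨(4,3)⟩| = 2 and |⟨(6,2)⟩| = 12, so |H| is a multiple of lcm(2, 12) = 12 and divides |G| = 48.
Closing under the operation: H = {(0,0), (0,1), (0,2), (0,3), (0,4), (0,5), (2,0), (2,1), (2,2), (2,3), (2,4), (2,5), (4,0), (4,1), (4,2), (4,3), (4,4), (4,5), (6,0), (6,1), (6,2), (6,3), (6,4), (6,5)}, so |H| = 24.

24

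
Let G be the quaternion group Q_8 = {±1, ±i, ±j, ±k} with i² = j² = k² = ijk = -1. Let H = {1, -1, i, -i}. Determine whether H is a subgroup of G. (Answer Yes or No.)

Yes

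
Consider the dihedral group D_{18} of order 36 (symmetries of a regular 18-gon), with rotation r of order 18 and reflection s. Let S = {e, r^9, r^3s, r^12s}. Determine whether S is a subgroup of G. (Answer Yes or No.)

|S| = 4 divides |G| = 36, consistent with Lagrange.
S contains the identity, every element's inverse is in S, and S is closed under ·: it is a subgroup.

Yes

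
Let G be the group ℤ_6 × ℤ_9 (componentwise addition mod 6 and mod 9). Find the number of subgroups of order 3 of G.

4

|G| = 54 and 3 | 54, so subgroups of order 3 are possible by Lagrange.
The subgroups of order 3 are: {(0,0), (0,3), (0,6)}; {(0,0), (2,0), (4,0)}; {(0,0), (2,3), (4,6)}; {(0,0), (2,6), (4,3)}.
So G has 4 subgroups of order 3.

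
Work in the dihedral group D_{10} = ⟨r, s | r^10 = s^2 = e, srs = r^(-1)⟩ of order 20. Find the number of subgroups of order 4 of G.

5

|G| = 20 and 4 | 20, so subgroups of order 4 are possible by Lagrange.
The subgroups of order 4 are: {e, r^5, r^2s, r^7s}; {e, r^5, r^3s, r^8s}; {e, r^5, r^4s, r^9s}; {e, r^5, s, r^5s}; … (5 in all).
So G has 5 subgroups of order 4.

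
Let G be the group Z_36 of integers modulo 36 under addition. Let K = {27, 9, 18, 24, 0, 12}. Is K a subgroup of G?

No

Closure fails: 18 + 24 = 6 ∉ K. So K is not a subgroup.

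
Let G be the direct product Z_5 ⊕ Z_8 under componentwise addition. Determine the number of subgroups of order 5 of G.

|G| = 40 and 5 | 40, so subgroups of order 5 are possible by Lagrange.
The subgroups of order 5 are: {(0,0), (1,0), (2,0), (3,0), (4,0)}.
So G has 1 subgroup of order 5.

1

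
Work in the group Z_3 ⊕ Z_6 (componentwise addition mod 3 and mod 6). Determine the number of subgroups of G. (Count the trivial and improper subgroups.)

12

|G| = 18, so by Lagrange every subgroup order divides 18. Divisors: 1, 2, 3, 6, 9, 18.
Subgroups by order — order 1: 1; order 2: 1; order 3: 4; order 6: 4; order 9: 1; order 18: 1.
Total: 1 + 1 + 4 + 4 + 1 + 1 = 12.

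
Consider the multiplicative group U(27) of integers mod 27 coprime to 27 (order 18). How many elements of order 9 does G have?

The elements of order 9 are: 4, 7, 13, 16, 22, 25.
That's 6.

6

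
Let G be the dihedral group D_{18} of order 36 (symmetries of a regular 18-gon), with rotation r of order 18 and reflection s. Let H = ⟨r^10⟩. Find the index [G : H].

|⟨r^10⟩| = 9 and |G| = 36.
By Lagrange, [G : H] = |G|/|H| = 36/9 = 4.

4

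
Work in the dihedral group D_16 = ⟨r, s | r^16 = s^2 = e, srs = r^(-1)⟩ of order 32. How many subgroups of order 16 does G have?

3

|G| = 32 and 16 | 32, so subgroups of order 16 are possible by Lagrange.
The subgroups of order 16 are: {e, r, r^2, r^3, r^4, r^5, r^6, r^7, r^8, r^9, r^10, r^11, r^12, r^13, r^14, r^15}; {e, r^2, r^4, r^6, r^8, r^10, r^12, r^14, s, r^2s, r^4s, r^6s, r^8s, r^10s, r^12s, r^14s}; {e, r^2, r^4, r^6, r^8, r^10, r^12, r^14, rs, r^3s, r^5s, r^7s, r^9s, r^11s, r^13s, r^15s}.
So G has 3 subgroups of order 16.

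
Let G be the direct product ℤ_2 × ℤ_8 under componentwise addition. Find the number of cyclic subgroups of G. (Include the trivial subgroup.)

A cyclic subgroup of order d is generated by each of its φ(d) elements of order d, so the cyclic subgroups of order d number (#elements of order d)/φ(d).
Cyclic subgroups by order — order 1: 1; order 2: 3; order 4: 2; order 8: 2.
Total: 8.

8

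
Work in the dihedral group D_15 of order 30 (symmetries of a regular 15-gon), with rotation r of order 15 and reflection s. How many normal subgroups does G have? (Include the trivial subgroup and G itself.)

5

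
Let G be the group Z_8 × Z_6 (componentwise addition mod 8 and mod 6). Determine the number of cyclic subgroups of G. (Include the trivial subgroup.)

Each element a generates a cyclic subgroup ⟨a⟩; distinct elements may generate the same one (a cyclic group of order d has φ(d) generators).
Cyclic subgroups by order — order 1: 1; order 2: 3; order 3: 1; order 4: 2; order 6: 3; order 8: 2; order 12: 2; order 24: 2.
Total: 16.

16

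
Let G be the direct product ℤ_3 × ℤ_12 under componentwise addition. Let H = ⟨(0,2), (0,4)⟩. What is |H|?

6

|⟨(0,2)⟩| = 6 and |⟨(0,4)⟩| = 3, so |H| is a multiple of lcm(6, 3) = 6 and divides |G| = 36.
Closing under the operation: H = {(0,0), (0,2), (0,4), (0,6), (0,8), (0,10)}, so |H| = 6.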